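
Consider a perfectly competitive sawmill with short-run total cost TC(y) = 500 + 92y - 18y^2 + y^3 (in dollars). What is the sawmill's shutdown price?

$11 per unit

Short-run supply begins at min AVC. From VC = 92y - 18y^2 + y^3, AVC = 92 - 18y + y^2.
dAVC/dy = -18 + 2y = 0 gives y = 9. min AVC = 92 - 18·9 + 9^2 = 11.
For P < $11 the firm produces nothing.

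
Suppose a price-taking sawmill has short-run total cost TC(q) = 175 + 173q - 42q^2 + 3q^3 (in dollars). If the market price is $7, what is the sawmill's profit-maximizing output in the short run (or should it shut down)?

From TC, MC = TC'(q) = 173 - 84q + 9q^2 and AVC = VC/q = 173 - 42q + 3q^2.
AVC is minimized where dAVC/dq = -42 + 6q = 0, at q = 7; min AVC = 173 - 42·7 + 3·7^2 = $26.
With P < min AVC ($7 < $26), every unit sold adds to the loss.
The firm minimizes its loss by shutting down and losing only its fixed cost of $175.

Shut down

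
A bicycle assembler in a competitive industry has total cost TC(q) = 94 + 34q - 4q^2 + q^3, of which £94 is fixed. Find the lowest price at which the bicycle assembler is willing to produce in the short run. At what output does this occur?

£30 per unit, at q = 2

The shutdown price is the minimum of AVC. VC = 34q - 4q^2 + q^3, so AVC = 34 - 4q + q^2.
At the minimum of AVC, MC = AVC. MC = 34 - 8q + 3q^2; setting MC = AVC gives 2q^2 - 4q = 0, so q = 2. min AVC = 30.
For P < £30 the firm produces nothing.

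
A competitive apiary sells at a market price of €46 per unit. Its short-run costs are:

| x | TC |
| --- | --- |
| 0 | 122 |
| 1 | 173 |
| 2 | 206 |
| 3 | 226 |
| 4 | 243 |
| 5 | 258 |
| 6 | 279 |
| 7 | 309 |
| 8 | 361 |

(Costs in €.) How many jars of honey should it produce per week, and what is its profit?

x = 7; profit = €13

Tabulate TR − TC: x=0: -122; x=1: -127; x=2: -114; x=3: -88; x=4: -59; x=5: -28; x=6: -3; x=7: 13; x=8: 7.
Profit is maximized at x = 7. AVC there is 187/7 = €26.71 ≤ P, so producing beats shutting down (which would give -€122).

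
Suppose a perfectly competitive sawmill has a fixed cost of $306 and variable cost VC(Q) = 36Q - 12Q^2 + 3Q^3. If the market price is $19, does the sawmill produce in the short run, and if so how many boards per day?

Shut down

Variable cost is VC = 36Q - 12Q^2 + 3Q^3, so AVC = VC/Q = 36 - 12Q + 3Q^2 and MC = dTC/dQ = 36 - 24Q + 9Q^2.
AVC hits its minimum where MC = AVC, at Q = 2, giving min AVC = 36 - 12·2 + 3·2^2 = $24.
P = $19 lies below min AVC = $24; no output level covers variable cost.
Best response: produce nothing and absorb the $306 fixed cost.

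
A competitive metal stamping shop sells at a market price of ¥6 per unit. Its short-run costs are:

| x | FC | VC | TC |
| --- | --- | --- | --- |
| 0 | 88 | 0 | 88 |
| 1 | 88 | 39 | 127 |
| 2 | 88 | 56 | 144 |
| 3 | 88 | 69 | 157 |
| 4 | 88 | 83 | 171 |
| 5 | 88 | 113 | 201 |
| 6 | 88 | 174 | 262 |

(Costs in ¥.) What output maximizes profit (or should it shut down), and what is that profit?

Tabulate TR − TC: x=0: -88; x=1: -121; x=2: -132; x=3: -139; x=4: -147; x=5: -171; x=6: -226.
Profit is highest at x = 0. Equivalently, the lowest AVC in the table is 83/4 ≈ ¥20.75 at x = 4, and P = ¥6 falls below it — price never covers variable cost, so the firm shuts down and loses only its fixed cost.

x = 0 (shut down); profit = -¥88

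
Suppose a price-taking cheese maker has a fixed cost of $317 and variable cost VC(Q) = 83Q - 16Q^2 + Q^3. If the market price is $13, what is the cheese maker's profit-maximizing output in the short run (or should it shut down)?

From TC, MC = TC'(Q) = 83 - 32Q + 3Q^2 and AVC = VC/Q = 83 - 16Q + Q^2.
AVC is minimized where dAVC/dQ = -16 + 2Q = 0, at Q = 8; min AVC = 83 - 16·8 + 8^2 = $19.
P = $13 lies below min AVC = $19; no output level covers variable cost.
Shutting down limits the loss to fixed cost, $317.

Shut down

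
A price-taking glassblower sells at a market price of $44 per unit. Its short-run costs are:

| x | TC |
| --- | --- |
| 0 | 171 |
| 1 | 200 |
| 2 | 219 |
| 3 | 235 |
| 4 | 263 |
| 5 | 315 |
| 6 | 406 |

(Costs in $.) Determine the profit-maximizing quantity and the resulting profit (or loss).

Tabulate TR − TC: x=0: -171; x=1: -156; x=2: -131; x=3: -103; x=4: -87; x=5: -95; x=6: -142.
Profit is maximized at x = 4. AVC there is 92/4 = $23 ≤ P, so producing beats shutting down (which would give -$171).

x = 4; profit = -$87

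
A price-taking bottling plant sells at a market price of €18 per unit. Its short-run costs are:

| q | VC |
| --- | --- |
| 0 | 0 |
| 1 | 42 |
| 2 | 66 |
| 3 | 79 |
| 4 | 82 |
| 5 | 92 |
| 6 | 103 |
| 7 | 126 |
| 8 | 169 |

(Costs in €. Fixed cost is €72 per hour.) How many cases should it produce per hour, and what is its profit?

q = 6; profit = -€67

Profit at each row (π = 18q − TC): q=0: -72; q=1: -96; q=2: -102; q=3: -97; q=4: -82; q=5: -74; q=6: -67; q=7: -72; q=8: -97.
Profit is maximized at q = 6. AVC there is 103/6 = €17.17 ≤ P, so producing beats shutting down (which would give -€72).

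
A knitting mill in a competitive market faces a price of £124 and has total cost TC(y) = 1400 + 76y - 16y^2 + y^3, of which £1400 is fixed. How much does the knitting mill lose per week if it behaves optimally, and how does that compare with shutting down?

AVC = 76 - 16y + y^2 has its minimum £12 at y = 8; price £124 clears that bar, so the firm operates.
With MC = 76 - 32y + 3y^2, P = MC on the upward-sloping part at y* = 12.
TR = 124·12 = 1488. TC = 1400 + 336 = 1736. Profit = 1488 − 1736 = -£248.
Shutting down would mean losing the fixed cost of £1400, so operating at a loss of £248 is better by £1152.

Profit = -£248 at y = 12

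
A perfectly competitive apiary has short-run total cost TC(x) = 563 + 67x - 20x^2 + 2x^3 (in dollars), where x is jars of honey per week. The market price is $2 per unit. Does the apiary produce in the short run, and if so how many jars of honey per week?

Shut down

Strip out fixed cost: VC = 67x - 20x^2 + 2x^3. Then AVC = 67 - 20x + 2x^2 and MC = 67 - 40x + 6x^2.
The AVC parabola has its vertex at x = 20/4 = 5, where AVC = 67 - 20·5 + 2·5^2 = $17.
Since P = $2 < min AVC = $17, price fails to cover variable cost at any output.
The firm minimizes its loss by shutting down and losing only its fixed cost of $563.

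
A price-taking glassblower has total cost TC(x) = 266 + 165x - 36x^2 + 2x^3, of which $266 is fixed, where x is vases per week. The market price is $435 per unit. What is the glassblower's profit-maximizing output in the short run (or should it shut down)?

Strip out fixed cost: VC = 165x - 36x^2 + 2x^3. Then AVC = 165 - 36x + 2x^2 and MC = 165 - 72x + 6x^2.
The AVC parabola has its vertex at x = 36/4 = 9, where AVC = 165 - 36·9 + 2·9^2 = $3.
Because $435 ≥ $3, revenue can cover variable cost; the firm operates.
Solving P = MC: -270 - 72x + 6x^2 = 0 ⇒ x = -3 or 15. On the upward-sloping branch, x* = 15.
Check: AVC at x = 15 is $75 ≤ P, so revenue covers variable cost.
Profit = P·x − TC = 435·15 − 1391 = $5134.

Produce at x = 15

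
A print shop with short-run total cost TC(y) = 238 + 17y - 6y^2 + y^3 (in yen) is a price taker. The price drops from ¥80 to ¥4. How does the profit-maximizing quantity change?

AVC = 17 - 6y + y^2, minimized at y = 3 where min AVC = ¥8. MC = 17 - 12y + 3y^2.
At P = ¥80 ≥ min AVC, set P = MC on the rising branch: y = 7.
At P = ¥4 < min AVC = ¥8, price no longer covers variable cost at any output, so the firm shuts down: y = 0.

Output falls from 7 to 0 (the firm shuts down)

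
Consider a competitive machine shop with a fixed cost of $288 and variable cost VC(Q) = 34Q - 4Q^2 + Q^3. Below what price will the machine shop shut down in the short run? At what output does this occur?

$30 per unit, at Q = 2

The firm shuts down when price falls below the minimum of average variable cost. AVC = VC/Q = 34 - 4Q + Q^2.
dAVC/dQ = -4 + 2Q = 0 gives Q = 2. min AVC = 34 - 4·2 + 2^2 = 30.
The firm shuts down for any P below $30.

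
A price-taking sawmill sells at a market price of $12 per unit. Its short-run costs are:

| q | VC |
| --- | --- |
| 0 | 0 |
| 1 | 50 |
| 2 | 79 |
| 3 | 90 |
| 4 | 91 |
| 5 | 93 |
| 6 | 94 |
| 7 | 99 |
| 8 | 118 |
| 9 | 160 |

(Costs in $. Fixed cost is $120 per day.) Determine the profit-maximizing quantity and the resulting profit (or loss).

q = 0 (shut down); profit = -$120

Tabulate TR − TC: q=0: -120; q=1: -158; q=2: -175; q=3: -174; q=4: -163; q=5: -153; q=6: -142; q=7: -135; q=8: -142; q=9: -172.
Profit is highest at q = 0. Equivalently, the lowest AVC in the table is 99/7 ≈ $14.14 at q = 7, and P = $12 falls below it — price never covers variable cost, so the firm shuts down and loses only its fixed cost.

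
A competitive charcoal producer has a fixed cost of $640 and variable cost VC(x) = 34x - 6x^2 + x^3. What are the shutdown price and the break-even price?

AVC = 34 - 6x + x^2; minimized at x = 3, giving min AVC = $25. That is the shutdown price.
ATC = 640/x + 34 - 6x + x^2. Setting dATC/dx = −640/x^2 − 6 + 2x = 0 gives x = 8 (since 2·8^3 − 6·8^2 = 640).
min ATC = 640/8 + 34 − 6·8 + 8^2 = $130. That is the break-even price.
For $25 ≤ P < $130 the firm produces at a loss; below $25 it shuts down.

Shutdown price = $25; break-even price = $130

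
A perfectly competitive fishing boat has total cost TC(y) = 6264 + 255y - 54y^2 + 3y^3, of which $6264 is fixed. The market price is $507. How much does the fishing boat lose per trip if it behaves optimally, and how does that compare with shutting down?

AVC = 255 - 54y + 3y^2; min AVC = $12 at y = 9. Since P = $507 ≥ min AVC, the firm produces.
MC = 255 - 108y + 9y^2. Setting P = MC and taking the root on the rising branch gives y* = 14.
TR = 507·14 = 7098. TC = 6264 + 1218 = 7482. Profit = 7098 − 7482 = -$384.
Shutting down would mean losing the fixed cost of $6264, so operating at a loss of $384 is better by $5880.

Profit = -$384 at y = 14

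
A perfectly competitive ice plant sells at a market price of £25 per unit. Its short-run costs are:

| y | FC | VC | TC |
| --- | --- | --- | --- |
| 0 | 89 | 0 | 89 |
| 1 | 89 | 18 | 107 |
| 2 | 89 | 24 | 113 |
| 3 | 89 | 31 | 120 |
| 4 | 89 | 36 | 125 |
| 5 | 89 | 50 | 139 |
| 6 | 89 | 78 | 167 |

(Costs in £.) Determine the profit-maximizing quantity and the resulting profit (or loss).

Tabulate TR − TC: y=0: -89; y=1: -82; y=2: -63; y=3: -45; y=4: -25; y=5: -14; y=6: -17.
Profit is maximized at y = 5. AVC there is 50/5 = £10 ≤ P, so producing beats shutting down (which would give -£89).

y = 5; profit = -£14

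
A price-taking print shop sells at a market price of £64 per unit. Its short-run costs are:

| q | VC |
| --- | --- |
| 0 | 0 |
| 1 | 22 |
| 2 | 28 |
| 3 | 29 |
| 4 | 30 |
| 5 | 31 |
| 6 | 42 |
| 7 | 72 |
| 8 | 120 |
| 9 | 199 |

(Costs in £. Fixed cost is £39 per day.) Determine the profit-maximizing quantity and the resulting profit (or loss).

q = 8; profit = £353

Profit at each row (π = 64q − TC): q=0: -39; q=1: 3; q=2: 61; q=3: 124; q=4: 187; q=5: 250; q=6: 303; q=7: 337; q=8: 353; q=9: 338.
Profit is maximized at q = 8. AVC there is 120/8 = £15 ≤ P, so producing beats shutting down (which would give -£39).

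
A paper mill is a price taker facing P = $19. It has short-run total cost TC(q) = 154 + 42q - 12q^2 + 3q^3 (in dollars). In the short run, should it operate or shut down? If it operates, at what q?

Shut down

Variable cost is VC = 42q - 12q^2 + 3q^3, so AVC = VC/q = 42 - 12q + 3q^2 and MC = dTC/dq = 42 - 24q + 9q^2.
AVC is minimized where dAVC/dq = -12 + 6q = 0, at q = 2; min AVC = 42 - 12·2 + 3·2^2 = $30.
Since P = $19 < min AVC = $30, price fails to cover variable cost at any output.
Shutting down limits the loss to fixed cost, $154.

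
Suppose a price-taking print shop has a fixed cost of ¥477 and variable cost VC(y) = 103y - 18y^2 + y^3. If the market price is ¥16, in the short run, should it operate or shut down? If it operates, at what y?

Variable cost is VC = 103y - 18y^2 + y^3, so AVC = VC/y = 103 - 18y + y^2 and MC = dTC/dy = 103 - 36y + 3y^2.
AVC is minimized where dAVC/dy = -18 + 2y = 0, at y = 9; min AVC = 103 - 18·9 + 9^2 = ¥22.
Since P = ¥16 < min AVC = ¥22, price fails to cover variable cost at any output.
Shutting down limits the loss to fixed cost, ¥477.

Shut down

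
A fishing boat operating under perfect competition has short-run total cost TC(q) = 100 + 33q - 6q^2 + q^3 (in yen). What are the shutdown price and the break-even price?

Shutdown price = min AVC. AVC = 33 - 6q + q^2, with vertex at q = 3 and minimum ¥24.
ATC = 100/q + 33 - 6q + q^2. Setting dATC/dq = −100/q^2 − 6 + 2q = 0 gives q = 5 (since 2·5^3 − 6·5^2 = 100).
min ATC = 100/5 + 33 − 6·5 + 5^2 = ¥48. That is the break-even price.
For ¥24 ≤ P < ¥48 the firm produces at a loss; below ¥24 it shuts down.

Shutdown price = ¥24; break-even price = ¥48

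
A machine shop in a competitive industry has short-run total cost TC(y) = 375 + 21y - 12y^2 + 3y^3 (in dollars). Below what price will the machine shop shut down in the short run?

The shutdown price is the minimum of AVC. VC = 21y - 12y^2 + 3y^3, so AVC = 21 - 12y + 3y^2.
At the minimum of AVC, MC = AVC. MC = 21 - 24y + 9y^2; setting MC = AVC gives 6y^2 - 12y = 0, so y = 2. min AVC = 9.
The firm shuts down for any P below $9.

$9 per unit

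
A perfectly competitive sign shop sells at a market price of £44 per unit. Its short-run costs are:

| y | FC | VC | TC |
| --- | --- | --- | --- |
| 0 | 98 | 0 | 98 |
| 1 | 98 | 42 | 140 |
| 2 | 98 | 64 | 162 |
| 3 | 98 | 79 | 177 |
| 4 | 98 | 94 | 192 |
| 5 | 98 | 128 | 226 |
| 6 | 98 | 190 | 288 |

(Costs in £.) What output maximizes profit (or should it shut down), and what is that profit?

y = 5; profit = -£6

Compute π = P·y − TC at each output: y=0: -98; y=1: -96; y=2: -74; y=3: -45; y=4: -16; y=5: -6; y=6: -24.
Profit is maximized at y = 5. AVC there is 128/5 = £25.60 ≤ P, so producing beats shutting down (which would give -£98).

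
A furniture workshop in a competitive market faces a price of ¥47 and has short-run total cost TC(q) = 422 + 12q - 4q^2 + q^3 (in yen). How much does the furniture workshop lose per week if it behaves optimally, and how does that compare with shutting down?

AVC = 12 - 4q + q^2; min AVC = ¥8 at q = 2. Since P = ¥47 ≥ min AVC, the firm produces.
With MC = 12 - 8q + 3q^2, P = MC on the upward-sloping part at q* = 5.
TR = 47·5 = 235. TC = 422 + 85 = 507. Profit = 235 − 507 = -¥272.
Shutting down would mean losing the fixed cost of ¥422, so operating at a loss of ¥272 is better by ¥150.

Profit = -¥272 at q = 5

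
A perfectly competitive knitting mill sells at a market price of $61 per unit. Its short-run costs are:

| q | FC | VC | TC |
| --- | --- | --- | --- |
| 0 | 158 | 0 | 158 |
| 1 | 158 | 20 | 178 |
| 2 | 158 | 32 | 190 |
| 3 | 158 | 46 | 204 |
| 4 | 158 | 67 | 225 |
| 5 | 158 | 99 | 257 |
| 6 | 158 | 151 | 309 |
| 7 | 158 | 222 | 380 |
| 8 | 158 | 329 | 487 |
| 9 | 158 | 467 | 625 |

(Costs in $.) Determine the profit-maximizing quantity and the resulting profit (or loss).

Compute π = P·q − TC at each output: q=0: -158; q=1: -117; q=2: -68; q=3: -21; q=4: 19; q=5: 48; q=6: 57; q=7: 47; q=8: 1; q=9: -76.
Profit is maximized at q = 6. AVC there is 151/6 = $25.17 ≤ P, so producing beats shutting down (which would give -$158).

q = 6; profit = $57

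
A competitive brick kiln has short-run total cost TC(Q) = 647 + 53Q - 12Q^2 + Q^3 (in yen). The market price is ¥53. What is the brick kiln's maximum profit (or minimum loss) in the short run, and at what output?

Profit = -¥391 at Q = 8

AVC = 53 - 12Q + Q^2 has its minimum ¥17 at Q = 6; price ¥53 clears that bar, so the firm operates.
MC = 53 - 24Q + 3Q^2. Setting P = MC and taking the root on the rising branch gives Q* = 8.
TR = 53·8 = 424. TC = 647 + 168 = 815. Profit = 424 − 815 = -¥391.
That loss of ¥391 beats the ¥647 the firm would lose by shutting down; producing recovers ¥256 of fixed cost.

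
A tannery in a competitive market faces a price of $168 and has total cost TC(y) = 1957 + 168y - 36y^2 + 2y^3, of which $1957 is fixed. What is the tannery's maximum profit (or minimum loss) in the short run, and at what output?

AVC = 168 - 36y + 2y^2 has its minimum $6 at y = 9; price $168 clears that bar, so the firm operates.
With MC = 168 - 72y + 6y^2, P = MC on the upward-sloping part at y* = 12.
TR = 168·12 = 2016. TC = 1957 + 288 = 2245. Profit = 2016 − 2245 = -$229.
That loss of $229 beats the $1957 the firm would lose by shutting down; producing recovers $1728 of fixed cost.

Profit = -$229 at y = 12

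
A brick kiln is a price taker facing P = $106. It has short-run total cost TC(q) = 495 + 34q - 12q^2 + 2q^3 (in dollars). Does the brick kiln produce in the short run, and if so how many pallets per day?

Variable cost is VC = 34q - 12q^2 + 2q^3, so AVC = VC/q = 34 - 12q + 2q^2 and MC = dTC/dq = 34 - 24q + 6q^2.
AVC is minimized where dAVC/dq = -12 + 4q = 0, at q = 3; min AVC = 34 - 12·3 + 2·3^2 = $16.
Because $106 ≥ $16, revenue can cover variable cost; the firm operates.
P = MC gives -72 - 24q + 6q^2 = 0, with roots -2 and 6. Take the larger (rising MC): q* = 6.
Check: AVC at q = 6 is $34 ≤ P, so revenue covers variable cost.
Profit = P·q − TC = 106·6 − 699 = -$63, a loss, but smaller than the $495 fixed cost the firm would lose by shutting down.

Produce at q = 6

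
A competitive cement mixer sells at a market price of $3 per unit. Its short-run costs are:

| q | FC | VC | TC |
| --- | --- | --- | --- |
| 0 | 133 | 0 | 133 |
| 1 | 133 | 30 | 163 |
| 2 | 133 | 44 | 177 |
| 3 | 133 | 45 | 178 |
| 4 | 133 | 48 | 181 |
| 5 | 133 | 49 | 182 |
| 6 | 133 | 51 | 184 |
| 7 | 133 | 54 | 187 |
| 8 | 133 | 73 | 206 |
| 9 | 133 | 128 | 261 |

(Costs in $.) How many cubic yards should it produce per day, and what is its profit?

q = 0 (shut down); profit = -$133

Compute π = P·q − TC at each output: q=0: -133; q=1: -160; q=2: -171; q=3: -169; q=4: -169; q=5: -167; q=6: -166; q=7: -166; q=8: -182; q=9: -234.
Profit is highest at q = 0. Equivalently, the lowest AVC in the table is 54/7 ≈ $7.71 at q = 7, and P = $3 falls below it — price never covers variable cost, so the firm shuts down and loses only its fixed cost.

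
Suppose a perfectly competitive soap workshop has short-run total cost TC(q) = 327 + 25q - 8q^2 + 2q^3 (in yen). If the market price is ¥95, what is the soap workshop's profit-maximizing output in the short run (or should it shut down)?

From TC, MC = TC'(q) = 25 - 16q + 6q^2 and AVC = VC/q = 25 - 8q + 2q^2.
AVC is minimized where dAVC/dq = -8 + 4q = 0, at q = 2; min AVC = 25 - 8·2 + 2·2^2 = ¥17.
Since P = ¥95 ≥ min AVC = ¥17, price covers variable cost and the firm should produce.
Solving P = MC: -70 - 16q + 6q^2 = 0 ⇒ q = -7/3 or 5. On the upward-sloping branch, q* = 5.
Check: AVC at q = 5 is ¥35 ≤ P, so revenue covers variable cost.
Profit = P·q − TC = 95·5 − 502 = -¥27, a loss, but smaller than the ¥327 fixed cost the firm would lose by shutting down.

Produce at q = 5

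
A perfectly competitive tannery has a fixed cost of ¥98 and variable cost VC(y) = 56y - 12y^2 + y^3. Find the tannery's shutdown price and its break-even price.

Shutdown price = min AVC. AVC = 56 - 12y + y^2, with vertex at y = 6 and minimum ¥20.
ATC = 98/y + 56 - 12y + y^2. Setting dATC/dy = −98/y^2 − 12 + 2y = 0 gives y = 7 (since 2·7^3 − 12·7^2 = 98).
min ATC = 98/7 + 56 − 12·7 + 7^2 = ¥35. That is the break-even price.
Between these two prices the firm operates at a loss; above ¥35 it earns a profit.

Shutdown price = ¥20; break-even price = ¥35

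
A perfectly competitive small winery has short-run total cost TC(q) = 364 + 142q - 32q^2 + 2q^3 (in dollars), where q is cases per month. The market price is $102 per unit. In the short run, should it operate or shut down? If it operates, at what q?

From TC, MC = TC'(q) = 142 - 64q + 6q^2 and AVC = VC/q = 142 - 32q + 2q^2.
The AVC parabola has its vertex at q = 32/4 = 8, where AVC = 142 - 32·8 + 2·8^2 = $14.
Because $102 ≥ $14, revenue can cover variable cost; the firm operates.
P = MC gives 40 - 64q + 6q^2 = 0, with roots 2/3 and 10. Take the larger (rising MC): q* = 10.
Check: AVC at q = 10 is $22 ≤ P, so revenue covers variable cost.
Profit = P·q − TC = 102·10 − 584 = $436.

Produce at q = 10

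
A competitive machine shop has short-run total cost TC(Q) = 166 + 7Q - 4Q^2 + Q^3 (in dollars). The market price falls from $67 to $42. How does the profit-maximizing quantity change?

Output falls from 6 to 5

MC = 7 - 8Q + 3Q^2; the shutdown threshold is min AVC = $3 (at Q = 2).
With P = $67 above the shutdown price, P = MC gives Q = 6.
At P = $42 ≥ min AVC, set P = MC: Q = 5. The firm stays open but cuts output.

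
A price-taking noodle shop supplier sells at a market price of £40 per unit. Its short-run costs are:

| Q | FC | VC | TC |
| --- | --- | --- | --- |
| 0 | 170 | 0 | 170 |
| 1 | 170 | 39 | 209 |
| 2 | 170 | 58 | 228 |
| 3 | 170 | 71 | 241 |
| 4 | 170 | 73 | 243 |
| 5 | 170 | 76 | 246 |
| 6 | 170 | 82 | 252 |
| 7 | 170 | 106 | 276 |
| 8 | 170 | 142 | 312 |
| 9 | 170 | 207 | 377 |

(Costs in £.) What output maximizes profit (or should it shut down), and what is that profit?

Tabulate TR − TC: Q=0: -170; Q=1: -169; Q=2: -148; Q=3: -121; Q=4: -83; Q=5: -46; Q=6: -12; Q=7: 4; Q=8: 8; Q=9: -17.
Profit is maximized at Q = 8. AVC there is 142/8 = £17.75 ≤ P, so producing beats shutting down (which would give -£170).

Q = 8; profit = £8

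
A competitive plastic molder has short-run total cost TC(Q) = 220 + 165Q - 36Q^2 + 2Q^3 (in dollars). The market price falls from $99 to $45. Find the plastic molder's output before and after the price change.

Output falls from 11 to 10

AVC = 165 - 36Q + 2Q^2, minimized at Q = 9 where min AVC = $3. MC = 165 - 72Q + 6Q^2.
At P = $99 ≥ min AVC, set P = MC on the rising branch: Q = 11.
At P = $45 ≥ min AVC, set P = MC: Q = 10. The firm stays open but cuts output.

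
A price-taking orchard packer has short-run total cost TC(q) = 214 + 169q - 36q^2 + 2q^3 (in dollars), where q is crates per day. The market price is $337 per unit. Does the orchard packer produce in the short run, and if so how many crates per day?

Strip out fixed cost: VC = 169q - 36q^2 + 2q^3. Then AVC = 169 - 36q + 2q^2 and MC = 169 - 72q + 6q^2.
The AVC parabola has its vertex at q = 36/4 = 9, where AVC = 169 - 36·9 + 2·9^2 = $7.
Since P = $337 ≥ min AVC = $7, price covers variable cost and the firm should produce.
Set P = MC: 337 = 169 - 72q + 6q^2 → -168 - 72q + 6q^2 = 0. The roots are q = -2 and q = 14; the profit-maximizing output is on the rising part of MC, so q* = 14.
Check: AVC at q = 14 is $57 ≤ P, so revenue covers variable cost.
Profit = P·q − TC = 337·14 − 1012 = $3706.

Produce at q = 14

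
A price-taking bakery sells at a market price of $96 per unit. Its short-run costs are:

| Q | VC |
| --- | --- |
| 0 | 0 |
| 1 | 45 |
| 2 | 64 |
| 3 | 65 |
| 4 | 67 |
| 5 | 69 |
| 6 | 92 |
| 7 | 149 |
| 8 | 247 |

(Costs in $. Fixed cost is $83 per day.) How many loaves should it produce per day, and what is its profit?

Profit at each row (π = 96Q − TC): Q=0: -83; Q=1: -32; Q=2: 45; Q=3: 140; Q=4: 234; Q=5: 328; Q=6: 401; Q=7: 440; Q=8: 438.
Profit is maximized at Q = 7. AVC there is 149/7 = $21.29 ≤ P, so producing beats shutting down (which would give -$83).

Q = 7; profit = $440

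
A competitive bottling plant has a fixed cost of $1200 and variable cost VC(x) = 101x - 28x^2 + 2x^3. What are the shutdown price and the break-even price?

Shutdown price = min AVC. AVC = 101 - 28x + 2x^2, with vertex at x = 7 and minimum $3.
ATC = 1200/x + 101 - 28x + 2x^2. Setting dATC/dx = −1200/x^2 − 28 + 4x = 0 gives x = 10 (since 4·10^3 − 28·10^2 = 1200).
min ATC = 1200/10 + 101 − 28·10 + 2·10^2 = $141. That is the break-even price.
For $3 ≤ P < $141 the firm produces at a loss; below $3 it shuts down.

Shutdown price = $3; break-even price = $141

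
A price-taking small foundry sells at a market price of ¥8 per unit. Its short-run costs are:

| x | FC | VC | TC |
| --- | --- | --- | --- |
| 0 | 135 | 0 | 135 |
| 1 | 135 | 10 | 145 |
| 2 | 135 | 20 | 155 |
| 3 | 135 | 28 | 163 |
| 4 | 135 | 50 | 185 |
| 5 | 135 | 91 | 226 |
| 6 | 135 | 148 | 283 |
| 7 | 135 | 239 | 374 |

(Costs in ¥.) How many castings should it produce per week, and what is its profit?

Profit at each row (π = 8x − TC): x=0: -135; x=1: -137; x=2: -139; x=3: -139; x=4: -153; x=5: -186; x=6: -235; x=7: -318.
Profit is highest at x = 0. Equivalently, the lowest AVC in the table is 28/3 ≈ ¥9.33 at x = 3, and P = ¥8 falls below it — price never covers variable cost, so the firm shuts down and loses only its fixed cost.

x = 0 (shut down); profit = -¥135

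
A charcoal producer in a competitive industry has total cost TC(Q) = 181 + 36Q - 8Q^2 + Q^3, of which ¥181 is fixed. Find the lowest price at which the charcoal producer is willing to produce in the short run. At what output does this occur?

The shutdown price is the minimum of AVC. VC = 36Q - 8Q^2 + Q^3, so AVC = 36 - 8Q + Q^2.
dAVC/dQ = -8 + 2Q = 0 gives Q = 4. min AVC = 36 - 8·4 + 4^2 = 20.
For P < ¥20 the firm produces nothing.

¥20 per unit, at Q = 4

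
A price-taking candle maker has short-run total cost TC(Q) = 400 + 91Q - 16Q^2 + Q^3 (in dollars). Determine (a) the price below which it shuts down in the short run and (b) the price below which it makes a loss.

AVC = 91 - 16Q + Q^2; minimized at Q = 8, giving min AVC = $27. That is the shutdown price.
ATC = 400/Q + 91 - 16Q + Q^2. Setting dATC/dQ = −400/Q^2 − 16 + 2Q = 0 gives Q = 10 (since 2·10^3 − 16·10^2 = 400).
min ATC = 400/10 + 91 − 16·10 + 10^2 = $71. That is the break-even price.
For $27 ≤ P < $71 the firm produces at a loss; below $27 it shuts down.

Shutdown price = $27; break-even price = $71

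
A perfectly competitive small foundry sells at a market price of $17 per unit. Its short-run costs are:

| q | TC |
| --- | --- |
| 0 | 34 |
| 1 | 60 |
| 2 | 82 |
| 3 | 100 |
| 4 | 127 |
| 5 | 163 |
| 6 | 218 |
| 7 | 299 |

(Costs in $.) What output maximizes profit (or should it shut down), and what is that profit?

q = 0 (shut down); profit = -$34

Profit at each row (π = 17q − TC): q=0: -34; q=1: -43; q=2: -48; q=3: -49; q=4: -59; q=5: -78; q=6: -116; q=7: -180.
Profit is highest at q = 0. Equivalently, the lowest AVC in the table is 66/3 ≈ $22 at q = 3, and P = $17 falls below it — price never covers variable cost, so the firm shuts down and loses only its fixed cost.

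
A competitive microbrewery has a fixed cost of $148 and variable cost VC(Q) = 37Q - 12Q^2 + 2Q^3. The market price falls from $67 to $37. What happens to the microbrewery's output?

AVC = 37 - 12Q + 2Q^2, minimized at Q = 3 where min AVC = $19. MC = 37 - 24Q + 6Q^2.
With P = $67 above the shutdown price, P = MC gives Q = 5.
At P = $37 ≥ min AVC, set P = MC: Q = 4. The firm stays open but cuts output.

Output falls from 5 to 4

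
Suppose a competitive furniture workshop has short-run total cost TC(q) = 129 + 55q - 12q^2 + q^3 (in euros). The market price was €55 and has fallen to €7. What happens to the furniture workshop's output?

MC = 55 - 24q + 3q^2; the shutdown threshold is min AVC = €19 (at q = 6).
With P = €55 above the shutdown price, P = MC gives q = 8.
At P = €7 < min AVC = €19, price no longer covers variable cost at any output, so the firm shuts down: q = 0.

Output falls from 8 to 0 (the firm shuts down)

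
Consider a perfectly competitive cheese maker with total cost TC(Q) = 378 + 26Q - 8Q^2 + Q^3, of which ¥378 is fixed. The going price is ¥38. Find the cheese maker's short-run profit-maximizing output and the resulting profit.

Profit = -¥234 at Q = 6

AVC = 26 - 8Q + Q^2; min AVC = ¥10 at Q = 4. Since P = ¥38 ≥ min AVC, the firm produces.
With MC = 26 - 16Q + 3Q^2, P = MC on the upward-sloping part at Q* = 6.
TR = 38·6 = 228. TC = 378 + 84 = 462. Profit = 228 − 462 = -¥234.
That loss of ¥234 beats the ¥378 the firm would lose by shutting down; producing recovers ¥144 of fixed cost.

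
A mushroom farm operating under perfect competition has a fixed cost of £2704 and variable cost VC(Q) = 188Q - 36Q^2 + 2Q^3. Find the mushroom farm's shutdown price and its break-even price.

AVC = 188 - 36Q + 2Q^2; minimized at Q = 9, giving min AVC = £26. That is the shutdown price.
ATC = 2704/Q + 188 - 36Q + 2Q^2. Setting dATC/dQ = −2704/Q^2 − 36 + 4Q = 0 gives Q = 13 (since 4·13^3 − 36·13^2 = 2704).
min ATC = 2704/13 + 188 − 36·13 + 2·13^2 = £266. That is the break-even price.
For £26 ≤ P < £266 the firm produces at a loss; below £26 it shuts down.

Shutdown price = £26; break-even price = £266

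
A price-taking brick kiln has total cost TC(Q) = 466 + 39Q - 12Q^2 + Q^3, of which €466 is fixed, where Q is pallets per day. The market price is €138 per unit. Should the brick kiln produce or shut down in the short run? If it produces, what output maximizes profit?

Produce at Q = 11

From TC, MC = TC'(Q) = 39 - 24Q + 3Q^2 and AVC = VC/Q = 39 - 12Q + Q^2.
AVC hits its minimum where MC = AVC, at Q = 6, giving min AVC = 39 - 12·6 + 6^2 = €3.
Since P = €138 ≥ min AVC = €3, price covers variable cost and the firm should produce.
Solving P = MC: -99 - 24Q + 3Q^2 = 0 ⇒ Q = -3 or 11. On the upward-sloping branch, Q* = 11.
Check: AVC at Q = 11 is €28 ≤ P, so revenue covers variable cost.
Profit = P·Q − TC = 138·11 − 774 = €744.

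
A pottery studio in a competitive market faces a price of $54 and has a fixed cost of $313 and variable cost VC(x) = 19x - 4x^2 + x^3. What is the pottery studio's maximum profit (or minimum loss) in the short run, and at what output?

AVC = 19 - 4x + x^2; min AVC = $15 at x = 2. Since P = $54 ≥ min AVC, the firm produces.
MC = 19 - 8x + 3x^2. Setting P = MC and taking the root on the rising branch gives x* = 5.
TR = 54·5 = 270. TC = 313 + 120 = 433. Profit = 270 − 433 = -$163.
By producing, the firm covers all variable cost plus $150 of fixed cost; shutting down would lose the full $313.

Profit = -$163 at x = 5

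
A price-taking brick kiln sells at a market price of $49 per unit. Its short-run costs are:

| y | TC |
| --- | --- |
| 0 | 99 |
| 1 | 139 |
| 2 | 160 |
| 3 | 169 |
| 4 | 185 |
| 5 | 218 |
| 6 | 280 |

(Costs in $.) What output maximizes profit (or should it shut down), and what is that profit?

Profit at each row (π = 49y − TC): y=0: -99; y=1: -90; y=2: -62; y=3: -22; y=4: 11; y=5: 27; y=6: 14.
Profit is maximized at y = 5. AVC there is 119/5 = $23.80 ≤ P, so producing beats shutting down (which would give -$99).

y = 5; profit = $27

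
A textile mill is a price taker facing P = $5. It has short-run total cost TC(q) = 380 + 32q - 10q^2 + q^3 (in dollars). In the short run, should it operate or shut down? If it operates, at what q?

Shut down

Strip out fixed cost: VC = 32q - 10q^2 + q^3. Then AVC = 32 - 10q + q^2 and MC = 32 - 20q + 3q^2.
AVC is minimized where dAVC/dq = -10 + 2q = 0, at q = 5; min AVC = 32 - 10·5 + 5^2 = $7.
With P < min AVC ($5 < $7), every unit sold adds to the loss.
The firm minimizes its loss by shutting down and losing only its fixed cost of $380.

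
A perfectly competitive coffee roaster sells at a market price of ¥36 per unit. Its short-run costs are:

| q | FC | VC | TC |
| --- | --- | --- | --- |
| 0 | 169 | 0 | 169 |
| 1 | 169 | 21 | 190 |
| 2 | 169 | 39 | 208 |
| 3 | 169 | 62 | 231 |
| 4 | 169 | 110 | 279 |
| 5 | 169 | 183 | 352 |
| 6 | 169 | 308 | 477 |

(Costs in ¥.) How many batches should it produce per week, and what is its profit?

Compute π = P·q − TC at each output: q=0: -169; q=1: -154; q=2: -136; q=3: -123; q=4: -135; q=5: -172; q=6: -261.
Profit is maximized at q = 3. AVC there is 62/3 = ¥20.67 ≤ P, so producing beats shutting down (which would give -¥169).

q = 3; profit = -¥123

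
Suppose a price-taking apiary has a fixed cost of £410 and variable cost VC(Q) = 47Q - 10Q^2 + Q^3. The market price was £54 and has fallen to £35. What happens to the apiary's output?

Output falls from 7 to 6

AVC = 47 - 10Q + Q^2, minimized at Q = 5 where min AVC = £22. MC = 47 - 20Q + 3Q^2.
With P = £54 above the shutdown price, P = MC gives Q = 7.
At P = £35 ≥ min AVC, set P = MC: Q = 6. The firm stays open but cuts output.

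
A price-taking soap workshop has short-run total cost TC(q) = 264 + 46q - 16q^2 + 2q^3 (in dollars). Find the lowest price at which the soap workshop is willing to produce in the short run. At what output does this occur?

The shutdown price is the minimum of AVC. VC = 46q - 16q^2 + 2q^3, so AVC = 46 - 16q + 2q^2.
At the minimum of AVC, MC = AVC. MC = 46 - 32q + 6q^2; setting MC = AVC gives 4q^2 - 16q = 0, so q = 4. min AVC = 14.
For P < $14 the firm produces nothing.

$14 per unit, at q = 4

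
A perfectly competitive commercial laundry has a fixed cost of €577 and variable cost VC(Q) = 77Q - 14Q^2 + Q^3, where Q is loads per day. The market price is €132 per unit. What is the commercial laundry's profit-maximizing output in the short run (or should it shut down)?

Produce at Q = 11

Strip out fixed cost: VC = 77Q - 14Q^2 + Q^3. Then AVC = 77 - 14Q + Q^2 and MC = 77 - 28Q + 3Q^2.
AVC hits its minimum where MC = AVC, at Q = 7, giving min AVC = 77 - 14·7 + 7^2 = €28.
P = €132 exceeds min AVC = €28, so the firm stays open.
Set P = MC: 132 = 77 - 28Q + 3Q^2 → -55 - 28Q + 3Q^2 = 0. The roots are Q = -5/3 and Q = 11; the profit-maximizing output is on the rising part of MC, so Q* = 11.
Check: AVC at Q = 11 is €44 ≤ P, so revenue covers variable cost.
Profit = P·Q − TC = 132·11 − 1061 = €391.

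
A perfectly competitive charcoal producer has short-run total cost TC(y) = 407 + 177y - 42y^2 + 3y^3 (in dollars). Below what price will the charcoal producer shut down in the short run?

$30 per unit

The shutdown price is the minimum of AVC. VC = 177y - 42y^2 + 3y^3, so AVC = 177 - 42y + 3y^2.
dAVC/dy = -42 + 6y = 0 gives y = 7. min AVC = 177 - 42·7 + 3·7^2 = 30.
So the shutdown price is $30.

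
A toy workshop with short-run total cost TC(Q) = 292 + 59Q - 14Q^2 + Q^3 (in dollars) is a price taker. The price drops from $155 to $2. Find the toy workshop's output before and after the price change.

Output falls from 12 to 0 (the firm shuts down)

AVC = 59 - 14Q + Q^2, minimized at Q = 7 where min AVC = $10. MC = 59 - 28Q + 3Q^2.
With P = $155 above the shutdown price, P = MC gives Q = 12.
At P = $2 < min AVC = $10, price no longer covers variable cost at any output, so the firm shuts down: Q = 0.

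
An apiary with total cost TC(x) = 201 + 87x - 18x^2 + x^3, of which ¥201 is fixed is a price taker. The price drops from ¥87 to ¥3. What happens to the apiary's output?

Output falls from 12 to 0 (the firm shuts down)

MC = 87 - 36x + 3x^2; the shutdown threshold is min AVC = ¥6 (at x = 9).
At P = ¥87 ≥ min AVC, set P = MC on the rising branch: x = 12.
At P = ¥3 < min AVC = ¥6, price no longer covers variable cost at any output, so the firm shuts down: x = 0.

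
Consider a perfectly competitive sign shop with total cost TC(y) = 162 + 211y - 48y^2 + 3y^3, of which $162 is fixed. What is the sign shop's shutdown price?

$19 per unit

The shutdown price is the minimum of AVC. VC = 211y - 48y^2 + 3y^3, so AVC = 211 - 48y + 3y^2.
dAVC/dy = -48 + 6y = 0 gives y = 8. min AVC = 211 - 48·8 + 3·8^2 = 19.
So the shutdown price is $19.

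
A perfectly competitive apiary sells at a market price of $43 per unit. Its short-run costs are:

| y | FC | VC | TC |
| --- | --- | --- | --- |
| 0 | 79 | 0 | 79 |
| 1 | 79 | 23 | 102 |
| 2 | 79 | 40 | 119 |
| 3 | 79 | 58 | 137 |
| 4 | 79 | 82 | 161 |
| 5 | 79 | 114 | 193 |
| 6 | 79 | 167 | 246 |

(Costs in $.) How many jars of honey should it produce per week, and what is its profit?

Tabulate TR − TC: y=0: -79; y=1: -59; y=2: -33; y=3: -8; y=4: 11; y=5: 22; y=6: 12.
Profit is maximized at y = 5. AVC there is 114/5 = $22.80 ≤ P, so producing beats shutting down (which would give -$79).

y = 5; profit = $22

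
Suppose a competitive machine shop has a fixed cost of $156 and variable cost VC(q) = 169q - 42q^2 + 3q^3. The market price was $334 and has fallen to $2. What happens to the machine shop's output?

Output falls from 11 to 0 (the firm shuts down)

AVC = 169 - 42q + 3q^2, minimized at q = 7 where min AVC = $22. MC = 169 - 84q + 9q^2.
With P = $334 above the shutdown price, P = MC gives q = 11.
At P = $2 < min AVC = $22, price no longer covers variable cost at any output, so the firm shuts down: q = 0.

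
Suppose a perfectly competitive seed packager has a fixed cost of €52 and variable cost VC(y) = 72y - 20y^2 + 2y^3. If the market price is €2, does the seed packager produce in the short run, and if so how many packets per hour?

Shut down

Variable cost is VC = 72y - 20y^2 + 2y^3, so AVC = VC/y = 72 - 20y + 2y^2 and MC = dTC/dy = 72 - 40y + 6y^2.
AVC is minimized where dAVC/dy = -20 + 4y = 0, at y = 5; min AVC = 72 - 20·5 + 2·5^2 = €22.
P = €2 lies below min AVC = €22; no output level covers variable cost.
The firm minimizes its loss by shutting down and losing only its fixed cost of €52.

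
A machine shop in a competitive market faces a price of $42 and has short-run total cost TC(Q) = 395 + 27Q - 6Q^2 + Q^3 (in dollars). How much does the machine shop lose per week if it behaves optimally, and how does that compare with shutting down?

Profit = -$295 at Q = 5

AVC = 27 - 6Q + Q^2 has its minimum $18 at Q = 3; price $42 clears that bar, so the firm operates.
With MC = 27 - 12Q + 3Q^2, P = MC on the upward-sloping part at Q* = 5.
TR = 42·5 = 210. TC = 395 + 110 = 505. Profit = 210 − 505 = -$295.
Shutting down would mean losing the fixed cost of $395, so operating at a loss of $295 is better by $100.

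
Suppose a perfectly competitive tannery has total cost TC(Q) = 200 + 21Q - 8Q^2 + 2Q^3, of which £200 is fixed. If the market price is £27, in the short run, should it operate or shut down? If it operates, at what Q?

Variable cost is VC = 21Q - 8Q^2 + 2Q^3, so AVC = VC/Q = 21 - 8Q + 2Q^2 and MC = dTC/dQ = 21 - 16Q + 6Q^2.
AVC is minimized where dAVC/dQ = -8 + 4Q = 0, at Q = 2; min AVC = 21 - 8·2 + 2·2^2 = £13.
P = £27 exceeds min AVC = £13, so the firm stays open.
Solving P = MC: -6 - 16Q + 6Q^2 = 0 ⇒ Q = -1/3 or 3. On the upward-sloping branch, Q* = 3.
Check: AVC at Q = 3 is £15 ≤ P, so revenue covers variable cost.
Profit = P·Q − TC = 27·3 − 245 = -£164, a loss, but smaller than the £200 fixed cost the firm would lose by shutting down.

Produce at Q = 3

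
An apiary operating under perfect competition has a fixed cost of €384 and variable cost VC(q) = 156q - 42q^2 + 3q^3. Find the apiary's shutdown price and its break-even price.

AVC = 156 - 42q + 3q^2; minimized at q = 7, giving min AVC = €9. That is the shutdown price.
ATC = 384/q + 156 - 42q + 3q^2. Setting dATC/dq = −384/q^2 − 42 + 6q = 0 gives q = 8 (since 6·8^3 − 42·8^2 = 384).
min ATC = 384/8 + 156 − 42·8 + 3·8^2 = €60. That is the break-even price.
For €9 ≤ P < €60 the firm produces at a loss; below €9 it shuts down.

Shutdown price = €9; break-even price = €60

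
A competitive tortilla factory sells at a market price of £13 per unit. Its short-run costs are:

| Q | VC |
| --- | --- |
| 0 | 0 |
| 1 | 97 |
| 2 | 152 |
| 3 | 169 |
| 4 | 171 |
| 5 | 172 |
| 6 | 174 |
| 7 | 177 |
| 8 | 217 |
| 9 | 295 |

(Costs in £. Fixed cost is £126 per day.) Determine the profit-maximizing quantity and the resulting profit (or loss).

Profit at each row (π = 13Q − TC): Q=0: -126; Q=1: -210; Q=2: -252; Q=3: -256; Q=4: -245; Q=5: -233; Q=6: -222; Q=7: -212; Q=8: -239; Q=9: -304.
Profit is highest at Q = 0. Equivalently, the lowest AVC in the table is 177/7 ≈ £25.29 at Q = 7, and P = £13 falls below it — price never covers variable cost, so the firm shuts down and loses only its fixed cost.

Q = 0 (shut down); profit = -£126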